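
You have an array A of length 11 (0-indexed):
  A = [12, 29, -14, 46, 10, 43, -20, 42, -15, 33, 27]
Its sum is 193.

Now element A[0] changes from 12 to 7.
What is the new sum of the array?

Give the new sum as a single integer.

Old value at index 0: 12
New value at index 0: 7
Delta = 7 - 12 = -5
New sum = old_sum + delta = 193 + (-5) = 188

Answer: 188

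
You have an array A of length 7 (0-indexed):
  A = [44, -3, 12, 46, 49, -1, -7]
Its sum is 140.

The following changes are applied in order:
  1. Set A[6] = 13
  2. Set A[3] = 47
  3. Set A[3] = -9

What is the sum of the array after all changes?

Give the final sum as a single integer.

Answer: 105

Derivation:
Initial sum: 140
Change 1: A[6] -7 -> 13, delta = 20, sum = 160
Change 2: A[3] 46 -> 47, delta = 1, sum = 161
Change 3: A[3] 47 -> -9, delta = -56, sum = 105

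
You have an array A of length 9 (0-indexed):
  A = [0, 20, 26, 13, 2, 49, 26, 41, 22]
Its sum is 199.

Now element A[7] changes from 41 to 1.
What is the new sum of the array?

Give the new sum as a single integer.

Answer: 159

Derivation:
Old value at index 7: 41
New value at index 7: 1
Delta = 1 - 41 = -40
New sum = old_sum + delta = 199 + (-40) = 159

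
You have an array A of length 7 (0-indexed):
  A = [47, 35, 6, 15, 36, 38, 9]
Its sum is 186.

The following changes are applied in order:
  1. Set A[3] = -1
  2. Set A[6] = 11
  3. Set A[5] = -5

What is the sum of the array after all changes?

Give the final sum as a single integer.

Answer: 129

Derivation:
Initial sum: 186
Change 1: A[3] 15 -> -1, delta = -16, sum = 170
Change 2: A[6] 9 -> 11, delta = 2, sum = 172
Change 3: A[5] 38 -> -5, delta = -43, sum = 129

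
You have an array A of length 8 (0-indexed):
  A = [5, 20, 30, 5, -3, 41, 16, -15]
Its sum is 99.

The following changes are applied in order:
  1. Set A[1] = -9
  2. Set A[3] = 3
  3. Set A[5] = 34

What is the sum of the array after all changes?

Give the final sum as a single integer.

Initial sum: 99
Change 1: A[1] 20 -> -9, delta = -29, sum = 70
Change 2: A[3] 5 -> 3, delta = -2, sum = 68
Change 3: A[5] 41 -> 34, delta = -7, sum = 61

Answer: 61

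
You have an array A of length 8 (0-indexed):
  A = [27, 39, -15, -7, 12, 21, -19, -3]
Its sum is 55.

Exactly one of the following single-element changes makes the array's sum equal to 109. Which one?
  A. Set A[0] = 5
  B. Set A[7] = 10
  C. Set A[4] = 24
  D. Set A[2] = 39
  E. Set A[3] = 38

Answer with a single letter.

Option A: A[0] 27->5, delta=-22, new_sum=55+(-22)=33
Option B: A[7] -3->10, delta=13, new_sum=55+(13)=68
Option C: A[4] 12->24, delta=12, new_sum=55+(12)=67
Option D: A[2] -15->39, delta=54, new_sum=55+(54)=109 <-- matches target
Option E: A[3] -7->38, delta=45, new_sum=55+(45)=100

Answer: D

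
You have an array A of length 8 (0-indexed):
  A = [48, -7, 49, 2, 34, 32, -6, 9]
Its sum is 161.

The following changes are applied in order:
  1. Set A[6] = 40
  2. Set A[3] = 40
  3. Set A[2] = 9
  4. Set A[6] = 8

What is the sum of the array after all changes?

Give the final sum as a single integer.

Answer: 173

Derivation:
Initial sum: 161
Change 1: A[6] -6 -> 40, delta = 46, sum = 207
Change 2: A[3] 2 -> 40, delta = 38, sum = 245
Change 3: A[2] 49 -> 9, delta = -40, sum = 205
Change 4: A[6] 40 -> 8, delta = -32, sum = 173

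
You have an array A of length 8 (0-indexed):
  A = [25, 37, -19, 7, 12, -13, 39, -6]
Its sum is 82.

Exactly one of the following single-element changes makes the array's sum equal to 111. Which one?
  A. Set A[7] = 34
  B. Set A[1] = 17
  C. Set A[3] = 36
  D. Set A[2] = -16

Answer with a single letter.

Answer: C

Derivation:
Option A: A[7] -6->34, delta=40, new_sum=82+(40)=122
Option B: A[1] 37->17, delta=-20, new_sum=82+(-20)=62
Option C: A[3] 7->36, delta=29, new_sum=82+(29)=111 <-- matches target
Option D: A[2] -19->-16, delta=3, new_sum=82+(3)=85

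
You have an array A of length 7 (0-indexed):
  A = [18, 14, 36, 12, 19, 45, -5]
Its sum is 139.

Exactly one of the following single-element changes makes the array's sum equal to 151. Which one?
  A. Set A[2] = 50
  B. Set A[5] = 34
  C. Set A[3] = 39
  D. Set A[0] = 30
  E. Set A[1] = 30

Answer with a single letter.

Option A: A[2] 36->50, delta=14, new_sum=139+(14)=153
Option B: A[5] 45->34, delta=-11, new_sum=139+(-11)=128
Option C: A[3] 12->39, delta=27, new_sum=139+(27)=166
Option D: A[0] 18->30, delta=12, new_sum=139+(12)=151 <-- matches target
Option E: A[1] 14->30, delta=16, new_sum=139+(16)=155

Answer: D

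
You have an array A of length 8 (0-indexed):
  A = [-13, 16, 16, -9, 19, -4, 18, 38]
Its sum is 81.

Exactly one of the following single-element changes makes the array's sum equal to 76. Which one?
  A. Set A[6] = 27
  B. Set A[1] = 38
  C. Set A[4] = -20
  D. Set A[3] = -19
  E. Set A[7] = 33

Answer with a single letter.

Answer: E

Derivation:
Option A: A[6] 18->27, delta=9, new_sum=81+(9)=90
Option B: A[1] 16->38, delta=22, new_sum=81+(22)=103
Option C: A[4] 19->-20, delta=-39, new_sum=81+(-39)=42
Option D: A[3] -9->-19, delta=-10, new_sum=81+(-10)=71
Option E: A[7] 38->33, delta=-5, new_sum=81+(-5)=76 <-- matches target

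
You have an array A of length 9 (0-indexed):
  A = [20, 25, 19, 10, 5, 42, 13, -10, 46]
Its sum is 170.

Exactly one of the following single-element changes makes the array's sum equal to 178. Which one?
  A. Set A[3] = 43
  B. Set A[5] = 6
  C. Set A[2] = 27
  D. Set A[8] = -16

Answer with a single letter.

Answer: C

Derivation:
Option A: A[3] 10->43, delta=33, new_sum=170+(33)=203
Option B: A[5] 42->6, delta=-36, new_sum=170+(-36)=134
Option C: A[2] 19->27, delta=8, new_sum=170+(8)=178 <-- matches target
Option D: A[8] 46->-16, delta=-62, new_sum=170+(-62)=108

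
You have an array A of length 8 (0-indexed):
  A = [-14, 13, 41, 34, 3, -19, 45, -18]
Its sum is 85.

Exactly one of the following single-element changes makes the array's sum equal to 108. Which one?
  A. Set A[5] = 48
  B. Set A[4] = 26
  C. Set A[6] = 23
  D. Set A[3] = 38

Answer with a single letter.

Option A: A[5] -19->48, delta=67, new_sum=85+(67)=152
Option B: A[4] 3->26, delta=23, new_sum=85+(23)=108 <-- matches target
Option C: A[6] 45->23, delta=-22, new_sum=85+(-22)=63
Option D: A[3] 34->38, delta=4, new_sum=85+(4)=89

Answer: B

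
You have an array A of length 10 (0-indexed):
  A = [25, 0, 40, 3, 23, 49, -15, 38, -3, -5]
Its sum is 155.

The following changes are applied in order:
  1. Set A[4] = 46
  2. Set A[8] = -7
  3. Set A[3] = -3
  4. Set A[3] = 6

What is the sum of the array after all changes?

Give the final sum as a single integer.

Initial sum: 155
Change 1: A[4] 23 -> 46, delta = 23, sum = 178
Change 2: A[8] -3 -> -7, delta = -4, sum = 174
Change 3: A[3] 3 -> -3, delta = -6, sum = 168
Change 4: A[3] -3 -> 6, delta = 9, sum = 177

Answer: 177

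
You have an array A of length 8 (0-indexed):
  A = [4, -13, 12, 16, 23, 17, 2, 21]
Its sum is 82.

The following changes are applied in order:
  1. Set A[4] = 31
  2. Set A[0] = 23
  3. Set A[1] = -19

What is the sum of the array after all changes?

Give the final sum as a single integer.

Answer: 103

Derivation:
Initial sum: 82
Change 1: A[4] 23 -> 31, delta = 8, sum = 90
Change 2: A[0] 4 -> 23, delta = 19, sum = 109
Change 3: A[1] -13 -> -19, delta = -6, sum = 103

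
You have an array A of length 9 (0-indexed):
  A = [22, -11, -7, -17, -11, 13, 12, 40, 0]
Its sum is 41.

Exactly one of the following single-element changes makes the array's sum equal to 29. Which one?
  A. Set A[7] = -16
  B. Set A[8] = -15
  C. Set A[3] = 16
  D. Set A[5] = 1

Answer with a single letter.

Option A: A[7] 40->-16, delta=-56, new_sum=41+(-56)=-15
Option B: A[8] 0->-15, delta=-15, new_sum=41+(-15)=26
Option C: A[3] -17->16, delta=33, new_sum=41+(33)=74
Option D: A[5] 13->1, delta=-12, new_sum=41+(-12)=29 <-- matches target

Answer: D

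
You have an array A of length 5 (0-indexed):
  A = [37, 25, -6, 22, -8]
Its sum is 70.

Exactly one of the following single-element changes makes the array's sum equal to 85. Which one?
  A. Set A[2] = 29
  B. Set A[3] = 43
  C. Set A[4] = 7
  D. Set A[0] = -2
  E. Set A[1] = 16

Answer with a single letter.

Answer: C

Derivation:
Option A: A[2] -6->29, delta=35, new_sum=70+(35)=105
Option B: A[3] 22->43, delta=21, new_sum=70+(21)=91
Option C: A[4] -8->7, delta=15, new_sum=70+(15)=85 <-- matches target
Option D: A[0] 37->-2, delta=-39, new_sum=70+(-39)=31
Option E: A[1] 25->16, delta=-9, new_sum=70+(-9)=61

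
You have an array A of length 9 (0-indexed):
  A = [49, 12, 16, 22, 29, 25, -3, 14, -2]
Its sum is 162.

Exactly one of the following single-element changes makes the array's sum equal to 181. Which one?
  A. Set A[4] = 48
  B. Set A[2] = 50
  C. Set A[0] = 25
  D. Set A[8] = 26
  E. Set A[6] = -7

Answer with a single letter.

Answer: A

Derivation:
Option A: A[4] 29->48, delta=19, new_sum=162+(19)=181 <-- matches target
Option B: A[2] 16->50, delta=34, new_sum=162+(34)=196
Option C: A[0] 49->25, delta=-24, new_sum=162+(-24)=138
Option D: A[8] -2->26, delta=28, new_sum=162+(28)=190
Option E: A[6] -3->-7, delta=-4, new_sum=162+(-4)=158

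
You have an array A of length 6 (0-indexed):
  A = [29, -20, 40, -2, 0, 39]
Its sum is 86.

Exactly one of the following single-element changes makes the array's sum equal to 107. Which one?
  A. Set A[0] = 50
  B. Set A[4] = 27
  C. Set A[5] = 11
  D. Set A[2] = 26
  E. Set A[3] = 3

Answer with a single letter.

Option A: A[0] 29->50, delta=21, new_sum=86+(21)=107 <-- matches target
Option B: A[4] 0->27, delta=27, new_sum=86+(27)=113
Option C: A[5] 39->11, delta=-28, new_sum=86+(-28)=58
Option D: A[2] 40->26, delta=-14, new_sum=86+(-14)=72
Option E: A[3] -2->3, delta=5, new_sum=86+(5)=91

Answer: A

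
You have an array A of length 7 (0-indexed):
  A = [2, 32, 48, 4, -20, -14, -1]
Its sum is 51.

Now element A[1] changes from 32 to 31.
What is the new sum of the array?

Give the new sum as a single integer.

Answer: 50

Derivation:
Old value at index 1: 32
New value at index 1: 31
Delta = 31 - 32 = -1
New sum = old_sum + delta = 51 + (-1) = 50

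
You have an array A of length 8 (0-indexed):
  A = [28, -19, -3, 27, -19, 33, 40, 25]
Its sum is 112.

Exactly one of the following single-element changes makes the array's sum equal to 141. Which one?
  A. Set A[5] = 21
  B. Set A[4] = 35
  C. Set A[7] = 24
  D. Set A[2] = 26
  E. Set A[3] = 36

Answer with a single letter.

Answer: D

Derivation:
Option A: A[5] 33->21, delta=-12, new_sum=112+(-12)=100
Option B: A[4] -19->35, delta=54, new_sum=112+(54)=166
Option C: A[7] 25->24, delta=-1, new_sum=112+(-1)=111
Option D: A[2] -3->26, delta=29, new_sum=112+(29)=141 <-- matches target
Option E: A[3] 27->36, delta=9, new_sum=112+(9)=121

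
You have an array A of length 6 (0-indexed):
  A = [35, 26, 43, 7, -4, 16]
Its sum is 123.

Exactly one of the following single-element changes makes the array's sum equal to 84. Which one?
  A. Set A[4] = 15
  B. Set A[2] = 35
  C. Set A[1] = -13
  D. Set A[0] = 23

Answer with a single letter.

Option A: A[4] -4->15, delta=19, new_sum=123+(19)=142
Option B: A[2] 43->35, delta=-8, new_sum=123+(-8)=115
Option C: A[1] 26->-13, delta=-39, new_sum=123+(-39)=84 <-- matches target
Option D: A[0] 35->23, delta=-12, new_sum=123+(-12)=111

Answer: C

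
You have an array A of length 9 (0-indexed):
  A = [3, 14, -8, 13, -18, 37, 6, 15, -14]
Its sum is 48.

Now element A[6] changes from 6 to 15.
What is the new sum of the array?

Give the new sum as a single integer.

Answer: 57

Derivation:
Old value at index 6: 6
New value at index 6: 15
Delta = 15 - 6 = 9
New sum = old_sum + delta = 48 + (9) = 57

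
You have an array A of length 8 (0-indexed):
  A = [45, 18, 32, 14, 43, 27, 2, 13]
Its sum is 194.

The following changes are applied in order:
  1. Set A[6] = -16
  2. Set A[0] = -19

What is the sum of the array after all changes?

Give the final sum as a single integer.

Initial sum: 194
Change 1: A[6] 2 -> -16, delta = -18, sum = 176
Change 2: A[0] 45 -> -19, delta = -64, sum = 112

Answer: 112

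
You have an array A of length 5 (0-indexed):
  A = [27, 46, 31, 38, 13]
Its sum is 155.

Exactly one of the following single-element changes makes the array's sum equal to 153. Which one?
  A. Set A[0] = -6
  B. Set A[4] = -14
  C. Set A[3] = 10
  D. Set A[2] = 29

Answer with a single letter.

Option A: A[0] 27->-6, delta=-33, new_sum=155+(-33)=122
Option B: A[4] 13->-14, delta=-27, new_sum=155+(-27)=128
Option C: A[3] 38->10, delta=-28, new_sum=155+(-28)=127
Option D: A[2] 31->29, delta=-2, new_sum=155+(-2)=153 <-- matches target

Answer: D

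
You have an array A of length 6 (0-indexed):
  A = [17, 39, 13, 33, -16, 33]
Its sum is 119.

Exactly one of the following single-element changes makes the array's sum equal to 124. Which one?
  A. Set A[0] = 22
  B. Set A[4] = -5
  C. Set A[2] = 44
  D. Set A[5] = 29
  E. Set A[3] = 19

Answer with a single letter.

Option A: A[0] 17->22, delta=5, new_sum=119+(5)=124 <-- matches target
Option B: A[4] -16->-5, delta=11, new_sum=119+(11)=130
Option C: A[2] 13->44, delta=31, new_sum=119+(31)=150
Option D: A[5] 33->29, delta=-4, new_sum=119+(-4)=115
Option E: A[3] 33->19, delta=-14, new_sum=119+(-14)=105

Answer: A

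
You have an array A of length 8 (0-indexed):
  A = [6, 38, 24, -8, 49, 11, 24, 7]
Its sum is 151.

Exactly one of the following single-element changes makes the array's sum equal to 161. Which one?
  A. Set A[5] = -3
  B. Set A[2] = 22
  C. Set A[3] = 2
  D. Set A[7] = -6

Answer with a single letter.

Answer: C

Derivation:
Option A: A[5] 11->-3, delta=-14, new_sum=151+(-14)=137
Option B: A[2] 24->22, delta=-2, new_sum=151+(-2)=149
Option C: A[3] -8->2, delta=10, new_sum=151+(10)=161 <-- matches target
Option D: A[7] 7->-6, delta=-13, new_sum=151+(-13)=138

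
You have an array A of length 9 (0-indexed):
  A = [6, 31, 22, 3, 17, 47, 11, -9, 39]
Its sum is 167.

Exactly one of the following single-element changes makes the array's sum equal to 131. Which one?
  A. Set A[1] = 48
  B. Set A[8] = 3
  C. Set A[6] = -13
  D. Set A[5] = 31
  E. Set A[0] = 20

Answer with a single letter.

Option A: A[1] 31->48, delta=17, new_sum=167+(17)=184
Option B: A[8] 39->3, delta=-36, new_sum=167+(-36)=131 <-- matches target
Option C: A[6] 11->-13, delta=-24, new_sum=167+(-24)=143
Option D: A[5] 47->31, delta=-16, new_sum=167+(-16)=151
Option E: A[0] 6->20, delta=14, new_sum=167+(14)=181

Answer: B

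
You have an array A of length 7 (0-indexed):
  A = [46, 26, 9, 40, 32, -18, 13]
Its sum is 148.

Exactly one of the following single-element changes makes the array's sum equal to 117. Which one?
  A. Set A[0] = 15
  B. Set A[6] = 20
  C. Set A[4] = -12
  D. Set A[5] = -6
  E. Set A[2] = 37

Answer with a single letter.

Option A: A[0] 46->15, delta=-31, new_sum=148+(-31)=117 <-- matches target
Option B: A[6] 13->20, delta=7, new_sum=148+(7)=155
Option C: A[4] 32->-12, delta=-44, new_sum=148+(-44)=104
Option D: A[5] -18->-6, delta=12, new_sum=148+(12)=160
Option E: A[2] 9->37, delta=28, new_sum=148+(28)=176

Answer: A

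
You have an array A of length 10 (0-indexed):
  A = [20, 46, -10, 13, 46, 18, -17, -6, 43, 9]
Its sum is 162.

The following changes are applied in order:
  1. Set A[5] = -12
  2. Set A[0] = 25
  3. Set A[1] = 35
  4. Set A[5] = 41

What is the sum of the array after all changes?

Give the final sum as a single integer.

Initial sum: 162
Change 1: A[5] 18 -> -12, delta = -30, sum = 132
Change 2: A[0] 20 -> 25, delta = 5, sum = 137
Change 3: A[1] 46 -> 35, delta = -11, sum = 126
Change 4: A[5] -12 -> 41, delta = 53, sum = 179

Answer: 179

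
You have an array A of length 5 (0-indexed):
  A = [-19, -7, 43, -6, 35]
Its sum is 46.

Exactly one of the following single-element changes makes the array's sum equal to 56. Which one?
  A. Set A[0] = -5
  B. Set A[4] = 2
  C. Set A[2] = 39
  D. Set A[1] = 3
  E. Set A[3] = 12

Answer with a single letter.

Option A: A[0] -19->-5, delta=14, new_sum=46+(14)=60
Option B: A[4] 35->2, delta=-33, new_sum=46+(-33)=13
Option C: A[2] 43->39, delta=-4, new_sum=46+(-4)=42
Option D: A[1] -7->3, delta=10, new_sum=46+(10)=56 <-- matches target
Option E: A[3] -6->12, delta=18, new_sum=46+(18)=64

Answer: D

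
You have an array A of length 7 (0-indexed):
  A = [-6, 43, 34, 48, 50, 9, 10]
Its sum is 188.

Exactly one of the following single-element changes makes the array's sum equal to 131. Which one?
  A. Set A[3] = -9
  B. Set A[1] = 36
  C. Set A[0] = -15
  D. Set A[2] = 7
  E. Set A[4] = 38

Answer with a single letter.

Answer: A

Derivation:
Option A: A[3] 48->-9, delta=-57, new_sum=188+(-57)=131 <-- matches target
Option B: A[1] 43->36, delta=-7, new_sum=188+(-7)=181
Option C: A[0] -6->-15, delta=-9, new_sum=188+(-9)=179
Option D: A[2] 34->7, delta=-27, new_sum=188+(-27)=161
Option E: A[4] 50->38, delta=-12, new_sum=188+(-12)=176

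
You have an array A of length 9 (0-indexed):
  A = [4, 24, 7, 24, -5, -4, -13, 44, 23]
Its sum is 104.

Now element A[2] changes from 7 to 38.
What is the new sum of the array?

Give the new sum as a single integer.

Answer: 135

Derivation:
Old value at index 2: 7
New value at index 2: 38
Delta = 38 - 7 = 31
New sum = old_sum + delta = 104 + (31) = 135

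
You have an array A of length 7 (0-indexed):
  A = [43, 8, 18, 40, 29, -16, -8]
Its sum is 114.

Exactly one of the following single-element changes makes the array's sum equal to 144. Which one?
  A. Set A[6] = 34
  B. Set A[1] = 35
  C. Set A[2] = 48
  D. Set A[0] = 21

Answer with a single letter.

Option A: A[6] -8->34, delta=42, new_sum=114+(42)=156
Option B: A[1] 8->35, delta=27, new_sum=114+(27)=141
Option C: A[2] 18->48, delta=30, new_sum=114+(30)=144 <-- matches target
Option D: A[0] 43->21, delta=-22, new_sum=114+(-22)=92

Answer: C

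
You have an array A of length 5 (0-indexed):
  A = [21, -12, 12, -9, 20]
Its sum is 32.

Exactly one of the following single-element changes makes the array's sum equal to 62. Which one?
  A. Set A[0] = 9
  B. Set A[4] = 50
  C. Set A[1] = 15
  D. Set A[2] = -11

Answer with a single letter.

Option A: A[0] 21->9, delta=-12, new_sum=32+(-12)=20
Option B: A[4] 20->50, delta=30, new_sum=32+(30)=62 <-- matches target
Option C: A[1] -12->15, delta=27, new_sum=32+(27)=59
Option D: A[2] 12->-11, delta=-23, new_sum=32+(-23)=9

Answer: B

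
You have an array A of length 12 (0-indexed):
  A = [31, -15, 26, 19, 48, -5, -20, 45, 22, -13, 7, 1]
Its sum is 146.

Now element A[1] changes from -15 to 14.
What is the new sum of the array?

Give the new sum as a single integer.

Old value at index 1: -15
New value at index 1: 14
Delta = 14 - -15 = 29
New sum = old_sum + delta = 146 + (29) = 175

Answer: 175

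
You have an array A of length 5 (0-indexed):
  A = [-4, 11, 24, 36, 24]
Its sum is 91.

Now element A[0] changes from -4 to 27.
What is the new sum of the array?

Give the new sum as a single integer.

Answer: 122

Derivation:
Old value at index 0: -4
New value at index 0: 27
Delta = 27 - -4 = 31
New sum = old_sum + delta = 91 + (31) = 122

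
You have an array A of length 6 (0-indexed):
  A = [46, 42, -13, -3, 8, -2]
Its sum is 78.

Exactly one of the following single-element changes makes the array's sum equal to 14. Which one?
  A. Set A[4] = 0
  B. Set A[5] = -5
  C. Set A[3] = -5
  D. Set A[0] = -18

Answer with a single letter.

Answer: D

Derivation:
Option A: A[4] 8->0, delta=-8, new_sum=78+(-8)=70
Option B: A[5] -2->-5, delta=-3, new_sum=78+(-3)=75
Option C: A[3] -3->-5, delta=-2, new_sum=78+(-2)=76
Option D: A[0] 46->-18, delta=-64, new_sum=78+(-64)=14 <-- matches target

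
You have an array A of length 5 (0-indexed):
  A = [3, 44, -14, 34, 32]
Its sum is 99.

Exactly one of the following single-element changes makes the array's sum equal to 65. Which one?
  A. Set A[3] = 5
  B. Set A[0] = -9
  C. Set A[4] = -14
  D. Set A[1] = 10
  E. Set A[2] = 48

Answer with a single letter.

Answer: D

Derivation:
Option A: A[3] 34->5, delta=-29, new_sum=99+(-29)=70
Option B: A[0] 3->-9, delta=-12, new_sum=99+(-12)=87
Option C: A[4] 32->-14, delta=-46, new_sum=99+(-46)=53
Option D: A[1] 44->10, delta=-34, new_sum=99+(-34)=65 <-- matches target
Option E: A[2] -14->48, delta=62, new_sum=99+(62)=161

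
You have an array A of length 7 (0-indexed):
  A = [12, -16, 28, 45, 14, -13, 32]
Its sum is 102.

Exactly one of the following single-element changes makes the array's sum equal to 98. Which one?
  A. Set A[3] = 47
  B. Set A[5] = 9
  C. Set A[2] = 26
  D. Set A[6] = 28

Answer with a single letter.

Answer: D

Derivation:
Option A: A[3] 45->47, delta=2, new_sum=102+(2)=104
Option B: A[5] -13->9, delta=22, new_sum=102+(22)=124
Option C: A[2] 28->26, delta=-2, new_sum=102+(-2)=100
Option D: A[6] 32->28, delta=-4, new_sum=102+(-4)=98 <-- matches target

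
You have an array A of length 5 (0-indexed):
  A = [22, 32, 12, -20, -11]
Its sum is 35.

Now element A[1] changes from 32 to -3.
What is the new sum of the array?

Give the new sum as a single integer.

Old value at index 1: 32
New value at index 1: -3
Delta = -3 - 32 = -35
New sum = old_sum + delta = 35 + (-35) = 0

Answer: 0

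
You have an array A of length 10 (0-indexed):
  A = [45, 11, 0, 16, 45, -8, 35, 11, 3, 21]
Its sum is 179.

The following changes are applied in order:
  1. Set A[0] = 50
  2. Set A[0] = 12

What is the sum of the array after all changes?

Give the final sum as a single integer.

Initial sum: 179
Change 1: A[0] 45 -> 50, delta = 5, sum = 184
Change 2: A[0] 50 -> 12, delta = -38, sum = 146

Answer: 146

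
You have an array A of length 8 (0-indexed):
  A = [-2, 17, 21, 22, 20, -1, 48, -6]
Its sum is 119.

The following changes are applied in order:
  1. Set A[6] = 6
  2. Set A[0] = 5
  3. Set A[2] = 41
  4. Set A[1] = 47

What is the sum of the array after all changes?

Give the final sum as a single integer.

Initial sum: 119
Change 1: A[6] 48 -> 6, delta = -42, sum = 77
Change 2: A[0] -2 -> 5, delta = 7, sum = 84
Change 3: A[2] 21 -> 41, delta = 20, sum = 104
Change 4: A[1] 17 -> 47, delta = 30, sum = 134

Answer: 134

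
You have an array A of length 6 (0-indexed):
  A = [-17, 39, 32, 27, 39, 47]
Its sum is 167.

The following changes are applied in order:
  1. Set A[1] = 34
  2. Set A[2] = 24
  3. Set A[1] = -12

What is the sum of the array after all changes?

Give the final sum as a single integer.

Initial sum: 167
Change 1: A[1] 39 -> 34, delta = -5, sum = 162
Change 2: A[2] 32 -> 24, delta = -8, sum = 154
Change 3: A[1] 34 -> -12, delta = -46, sum = 108

Answer: 108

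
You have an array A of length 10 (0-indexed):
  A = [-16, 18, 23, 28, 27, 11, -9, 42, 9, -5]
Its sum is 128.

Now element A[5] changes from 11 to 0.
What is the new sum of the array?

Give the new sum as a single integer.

Old value at index 5: 11
New value at index 5: 0
Delta = 0 - 11 = -11
New sum = old_sum + delta = 128 + (-11) = 117

Answer: 117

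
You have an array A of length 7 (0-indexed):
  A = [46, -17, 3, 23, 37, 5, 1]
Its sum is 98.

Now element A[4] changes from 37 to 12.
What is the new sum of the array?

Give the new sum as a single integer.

Old value at index 4: 37
New value at index 4: 12
Delta = 12 - 37 = -25
New sum = old_sum + delta = 98 + (-25) = 73

Answer: 73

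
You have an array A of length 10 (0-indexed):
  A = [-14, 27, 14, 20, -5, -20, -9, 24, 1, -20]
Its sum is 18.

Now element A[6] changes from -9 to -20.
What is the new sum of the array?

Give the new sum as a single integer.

Answer: 7

Derivation:
Old value at index 6: -9
New value at index 6: -20
Delta = -20 - -9 = -11
New sum = old_sum + delta = 18 + (-11) = 7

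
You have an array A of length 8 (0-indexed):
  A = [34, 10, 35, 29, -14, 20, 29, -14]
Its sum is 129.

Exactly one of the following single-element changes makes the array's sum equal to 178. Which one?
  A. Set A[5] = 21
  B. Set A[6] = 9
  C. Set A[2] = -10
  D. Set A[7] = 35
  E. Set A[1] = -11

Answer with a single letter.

Option A: A[5] 20->21, delta=1, new_sum=129+(1)=130
Option B: A[6] 29->9, delta=-20, new_sum=129+(-20)=109
Option C: A[2] 35->-10, delta=-45, new_sum=129+(-45)=84
Option D: A[7] -14->35, delta=49, new_sum=129+(49)=178 <-- matches target
Option E: A[1] 10->-11, delta=-21, new_sum=129+(-21)=108

Answer: D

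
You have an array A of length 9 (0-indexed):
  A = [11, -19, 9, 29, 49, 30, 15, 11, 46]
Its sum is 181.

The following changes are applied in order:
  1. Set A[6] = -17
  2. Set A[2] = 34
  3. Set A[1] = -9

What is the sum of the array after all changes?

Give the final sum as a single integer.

Initial sum: 181
Change 1: A[6] 15 -> -17, delta = -32, sum = 149
Change 2: A[2] 9 -> 34, delta = 25, sum = 174
Change 3: A[1] -19 -> -9, delta = 10, sum = 184

Answer: 184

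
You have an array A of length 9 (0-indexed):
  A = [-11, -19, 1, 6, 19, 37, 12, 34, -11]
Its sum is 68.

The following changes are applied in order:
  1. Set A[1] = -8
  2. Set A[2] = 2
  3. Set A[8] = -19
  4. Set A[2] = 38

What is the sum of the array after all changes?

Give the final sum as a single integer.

Answer: 108

Derivation:
Initial sum: 68
Change 1: A[1] -19 -> -8, delta = 11, sum = 79
Change 2: A[2] 1 -> 2, delta = 1, sum = 80
Change 3: A[8] -11 -> -19, delta = -8, sum = 72
Change 4: A[2] 2 -> 38, delta = 36, sum = 108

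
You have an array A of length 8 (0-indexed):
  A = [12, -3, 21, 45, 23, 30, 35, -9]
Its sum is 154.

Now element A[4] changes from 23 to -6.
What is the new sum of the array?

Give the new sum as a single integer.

Answer: 125

Derivation:
Old value at index 4: 23
New value at index 4: -6
Delta = -6 - 23 = -29
New sum = old_sum + delta = 154 + (-29) = 125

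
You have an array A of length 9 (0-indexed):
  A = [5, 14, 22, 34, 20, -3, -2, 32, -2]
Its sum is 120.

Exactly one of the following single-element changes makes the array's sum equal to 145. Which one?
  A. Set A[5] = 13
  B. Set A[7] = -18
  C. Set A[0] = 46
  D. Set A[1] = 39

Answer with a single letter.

Option A: A[5] -3->13, delta=16, new_sum=120+(16)=136
Option B: A[7] 32->-18, delta=-50, new_sum=120+(-50)=70
Option C: A[0] 5->46, delta=41, new_sum=120+(41)=161
Option D: A[1] 14->39, delta=25, new_sum=120+(25)=145 <-- matches target

Answer: D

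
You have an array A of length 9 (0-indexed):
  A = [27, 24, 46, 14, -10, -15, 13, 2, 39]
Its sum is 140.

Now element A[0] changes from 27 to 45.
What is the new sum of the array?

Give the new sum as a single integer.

Old value at index 0: 27
New value at index 0: 45
Delta = 45 - 27 = 18
New sum = old_sum + delta = 140 + (18) = 158

Answer: 158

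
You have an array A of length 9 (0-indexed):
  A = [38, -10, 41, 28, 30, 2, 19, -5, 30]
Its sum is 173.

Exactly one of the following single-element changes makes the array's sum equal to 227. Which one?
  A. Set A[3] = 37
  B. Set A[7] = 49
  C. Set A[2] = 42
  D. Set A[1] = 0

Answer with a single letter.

Option A: A[3] 28->37, delta=9, new_sum=173+(9)=182
Option B: A[7] -5->49, delta=54, new_sum=173+(54)=227 <-- matches target
Option C: A[2] 41->42, delta=1, new_sum=173+(1)=174
Option D: A[1] -10->0, delta=10, new_sum=173+(10)=183

Answer: B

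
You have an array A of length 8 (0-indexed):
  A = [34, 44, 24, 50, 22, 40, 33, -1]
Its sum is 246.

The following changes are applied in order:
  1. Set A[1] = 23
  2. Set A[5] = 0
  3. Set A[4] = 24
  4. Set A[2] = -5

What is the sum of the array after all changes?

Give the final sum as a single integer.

Initial sum: 246
Change 1: A[1] 44 -> 23, delta = -21, sum = 225
Change 2: A[5] 40 -> 0, delta = -40, sum = 185
Change 3: A[4] 22 -> 24, delta = 2, sum = 187
Change 4: A[2] 24 -> -5, delta = -29, sum = 158

Answer: 158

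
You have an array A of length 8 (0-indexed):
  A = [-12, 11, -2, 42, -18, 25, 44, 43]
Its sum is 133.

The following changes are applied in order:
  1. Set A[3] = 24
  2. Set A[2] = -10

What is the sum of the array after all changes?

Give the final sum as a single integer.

Initial sum: 133
Change 1: A[3] 42 -> 24, delta = -18, sum = 115
Change 2: A[2] -2 -> -10, delta = -8, sum = 107

Answer: 107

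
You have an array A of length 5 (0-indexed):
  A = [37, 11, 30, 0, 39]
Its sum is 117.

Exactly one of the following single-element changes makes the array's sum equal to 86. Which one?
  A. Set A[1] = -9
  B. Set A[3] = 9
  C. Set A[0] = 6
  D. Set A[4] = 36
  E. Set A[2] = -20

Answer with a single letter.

Option A: A[1] 11->-9, delta=-20, new_sum=117+(-20)=97
Option B: A[3] 0->9, delta=9, new_sum=117+(9)=126
Option C: A[0] 37->6, delta=-31, new_sum=117+(-31)=86 <-- matches target
Option D: A[4] 39->36, delta=-3, new_sum=117+(-3)=114
Option E: A[2] 30->-20, delta=-50, new_sum=117+(-50)=67

Answer: C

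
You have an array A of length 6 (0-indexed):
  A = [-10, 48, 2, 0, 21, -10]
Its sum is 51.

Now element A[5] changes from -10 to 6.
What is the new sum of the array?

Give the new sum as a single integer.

Answer: 67

Derivation:
Old value at index 5: -10
New value at index 5: 6
Delta = 6 - -10 = 16
New sum = old_sum + delta = 51 + (16) = 67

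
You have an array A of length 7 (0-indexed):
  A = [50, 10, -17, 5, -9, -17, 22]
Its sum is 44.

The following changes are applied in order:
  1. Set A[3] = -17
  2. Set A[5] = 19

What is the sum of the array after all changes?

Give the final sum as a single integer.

Answer: 58

Derivation:
Initial sum: 44
Change 1: A[3] 5 -> -17, delta = -22, sum = 22
Change 2: A[5] -17 -> 19, delta = 36, sum = 58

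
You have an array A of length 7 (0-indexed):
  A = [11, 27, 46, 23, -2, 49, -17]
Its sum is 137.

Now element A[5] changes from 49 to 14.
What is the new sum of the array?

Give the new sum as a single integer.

Old value at index 5: 49
New value at index 5: 14
Delta = 14 - 49 = -35
New sum = old_sum + delta = 137 + (-35) = 102

Answer: 102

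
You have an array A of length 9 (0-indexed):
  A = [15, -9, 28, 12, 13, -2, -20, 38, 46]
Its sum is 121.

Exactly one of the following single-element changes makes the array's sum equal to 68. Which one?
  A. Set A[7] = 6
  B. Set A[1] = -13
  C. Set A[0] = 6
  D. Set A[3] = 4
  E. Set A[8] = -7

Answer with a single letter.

Option A: A[7] 38->6, delta=-32, new_sum=121+(-32)=89
Option B: A[1] -9->-13, delta=-4, new_sum=121+(-4)=117
Option C: A[0] 15->6, delta=-9, new_sum=121+(-9)=112
Option D: A[3] 12->4, delta=-8, new_sum=121+(-8)=113
Option E: A[8] 46->-7, delta=-53, new_sum=121+(-53)=68 <-- matches target

Answer: E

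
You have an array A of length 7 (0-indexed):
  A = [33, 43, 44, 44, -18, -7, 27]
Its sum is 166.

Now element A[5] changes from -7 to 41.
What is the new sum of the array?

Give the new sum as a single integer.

Answer: 214

Derivation:
Old value at index 5: -7
New value at index 5: 41
Delta = 41 - -7 = 48
New sum = old_sum + delta = 166 + (48) = 214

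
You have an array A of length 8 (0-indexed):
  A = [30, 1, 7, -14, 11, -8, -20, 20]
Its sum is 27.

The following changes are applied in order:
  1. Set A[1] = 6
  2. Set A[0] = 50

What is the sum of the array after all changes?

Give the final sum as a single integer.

Answer: 52

Derivation:
Initial sum: 27
Change 1: A[1] 1 -> 6, delta = 5, sum = 32
Change 2: A[0] 30 -> 50, delta = 20, sum = 52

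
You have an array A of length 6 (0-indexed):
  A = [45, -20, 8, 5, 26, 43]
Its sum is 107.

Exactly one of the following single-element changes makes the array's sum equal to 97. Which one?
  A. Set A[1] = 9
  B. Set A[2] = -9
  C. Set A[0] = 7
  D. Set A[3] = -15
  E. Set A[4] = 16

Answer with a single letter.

Answer: E

Derivation:
Option A: A[1] -20->9, delta=29, new_sum=107+(29)=136
Option B: A[2] 8->-9, delta=-17, new_sum=107+(-17)=90
Option C: A[0] 45->7, delta=-38, new_sum=107+(-38)=69
Option D: A[3] 5->-15, delta=-20, new_sum=107+(-20)=87
Option E: A[4] 26->16, delta=-10, new_sum=107+(-10)=97 <-- matches target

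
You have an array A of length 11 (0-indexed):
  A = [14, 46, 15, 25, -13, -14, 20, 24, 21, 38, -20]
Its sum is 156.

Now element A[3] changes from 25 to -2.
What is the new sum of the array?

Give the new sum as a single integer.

Answer: 129

Derivation:
Old value at index 3: 25
New value at index 3: -2
Delta = -2 - 25 = -27
New sum = old_sum + delta = 156 + (-27) = 129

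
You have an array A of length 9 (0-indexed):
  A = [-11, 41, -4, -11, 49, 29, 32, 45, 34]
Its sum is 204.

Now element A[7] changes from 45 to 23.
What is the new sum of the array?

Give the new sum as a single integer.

Old value at index 7: 45
New value at index 7: 23
Delta = 23 - 45 = -22
New sum = old_sum + delta = 204 + (-22) = 182

Answer: 182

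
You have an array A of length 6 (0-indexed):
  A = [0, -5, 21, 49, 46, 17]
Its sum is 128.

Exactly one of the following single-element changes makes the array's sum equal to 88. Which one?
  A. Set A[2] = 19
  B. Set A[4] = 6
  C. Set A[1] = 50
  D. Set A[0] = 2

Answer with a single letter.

Option A: A[2] 21->19, delta=-2, new_sum=128+(-2)=126
Option B: A[4] 46->6, delta=-40, new_sum=128+(-40)=88 <-- matches target
Option C: A[1] -5->50, delta=55, new_sum=128+(55)=183
Option D: A[0] 0->2, delta=2, new_sum=128+(2)=130

Answer: B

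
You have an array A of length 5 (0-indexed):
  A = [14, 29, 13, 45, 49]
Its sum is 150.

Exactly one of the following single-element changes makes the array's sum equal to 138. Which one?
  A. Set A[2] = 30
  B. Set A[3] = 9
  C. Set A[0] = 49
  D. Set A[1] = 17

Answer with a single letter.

Option A: A[2] 13->30, delta=17, new_sum=150+(17)=167
Option B: A[3] 45->9, delta=-36, new_sum=150+(-36)=114
Option C: A[0] 14->49, delta=35, new_sum=150+(35)=185
Option D: A[1] 29->17, delta=-12, new_sum=150+(-12)=138 <-- matches target

Answer: D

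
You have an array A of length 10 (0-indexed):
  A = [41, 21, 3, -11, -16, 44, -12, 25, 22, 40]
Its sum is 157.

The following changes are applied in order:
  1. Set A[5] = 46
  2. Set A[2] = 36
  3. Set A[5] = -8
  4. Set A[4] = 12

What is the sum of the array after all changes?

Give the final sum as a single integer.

Initial sum: 157
Change 1: A[5] 44 -> 46, delta = 2, sum = 159
Change 2: A[2] 3 -> 36, delta = 33, sum = 192
Change 3: A[5] 46 -> -8, delta = -54, sum = 138
Change 4: A[4] -16 -> 12, delta = 28, sum = 166

Answer: 166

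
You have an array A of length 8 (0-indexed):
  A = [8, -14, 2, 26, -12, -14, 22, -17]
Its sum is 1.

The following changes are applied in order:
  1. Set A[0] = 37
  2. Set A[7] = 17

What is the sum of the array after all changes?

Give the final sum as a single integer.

Answer: 64

Derivation:
Initial sum: 1
Change 1: A[0] 8 -> 37, delta = 29, sum = 30
Change 2: A[7] -17 -> 17, delta = 34, sum = 64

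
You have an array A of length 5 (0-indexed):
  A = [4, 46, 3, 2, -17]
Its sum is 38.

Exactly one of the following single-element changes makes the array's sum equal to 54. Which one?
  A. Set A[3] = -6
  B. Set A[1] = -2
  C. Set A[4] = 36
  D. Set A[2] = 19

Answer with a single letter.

Option A: A[3] 2->-6, delta=-8, new_sum=38+(-8)=30
Option B: A[1] 46->-2, delta=-48, new_sum=38+(-48)=-10
Option C: A[4] -17->36, delta=53, new_sum=38+(53)=91
Option D: A[2] 3->19, delta=16, new_sum=38+(16)=54 <-- matches target

Answer: D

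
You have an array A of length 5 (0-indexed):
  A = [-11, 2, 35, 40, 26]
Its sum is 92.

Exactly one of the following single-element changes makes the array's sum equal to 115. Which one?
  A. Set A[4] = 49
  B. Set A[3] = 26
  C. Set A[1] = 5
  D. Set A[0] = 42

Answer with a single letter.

Option A: A[4] 26->49, delta=23, new_sum=92+(23)=115 <-- matches target
Option B: A[3] 40->26, delta=-14, new_sum=92+(-14)=78
Option C: A[1] 2->5, delta=3, new_sum=92+(3)=95
Option D: A[0] -11->42, delta=53, new_sum=92+(53)=145

Answer: A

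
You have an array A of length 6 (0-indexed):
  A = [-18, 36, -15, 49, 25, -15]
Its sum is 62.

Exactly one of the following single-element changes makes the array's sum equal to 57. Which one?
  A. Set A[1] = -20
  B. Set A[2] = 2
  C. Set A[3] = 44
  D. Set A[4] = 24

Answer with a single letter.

Option A: A[1] 36->-20, delta=-56, new_sum=62+(-56)=6
Option B: A[2] -15->2, delta=17, new_sum=62+(17)=79
Option C: A[3] 49->44, delta=-5, new_sum=62+(-5)=57 <-- matches target
Option D: A[4] 25->24, delta=-1, new_sum=62+(-1)=61

Answer: C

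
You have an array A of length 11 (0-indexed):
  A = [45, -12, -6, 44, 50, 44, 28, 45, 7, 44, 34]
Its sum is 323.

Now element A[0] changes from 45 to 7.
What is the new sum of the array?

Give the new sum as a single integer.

Old value at index 0: 45
New value at index 0: 7
Delta = 7 - 45 = -38
New sum = old_sum + delta = 323 + (-38) = 285

Answer: 285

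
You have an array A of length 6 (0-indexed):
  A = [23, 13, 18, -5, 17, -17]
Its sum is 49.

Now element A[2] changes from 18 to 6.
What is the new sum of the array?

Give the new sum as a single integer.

Answer: 37

Derivation:
Old value at index 2: 18
New value at index 2: 6
Delta = 6 - 18 = -12
New sum = old_sum + delta = 49 + (-12) = 37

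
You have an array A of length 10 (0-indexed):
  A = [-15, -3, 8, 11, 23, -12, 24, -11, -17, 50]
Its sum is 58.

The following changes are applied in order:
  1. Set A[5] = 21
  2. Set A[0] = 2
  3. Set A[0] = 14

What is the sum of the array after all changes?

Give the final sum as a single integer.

Answer: 120

Derivation:
Initial sum: 58
Change 1: A[5] -12 -> 21, delta = 33, sum = 91
Change 2: A[0] -15 -> 2, delta = 17, sum = 108
Change 3: A[0] 2 -> 14, delta = 12, sum = 120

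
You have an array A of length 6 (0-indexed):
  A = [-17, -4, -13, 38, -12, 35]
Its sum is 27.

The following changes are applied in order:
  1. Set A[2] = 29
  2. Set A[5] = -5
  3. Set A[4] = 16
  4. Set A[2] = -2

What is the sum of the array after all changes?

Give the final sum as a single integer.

Initial sum: 27
Change 1: A[2] -13 -> 29, delta = 42, sum = 69
Change 2: A[5] 35 -> -5, delta = -40, sum = 29
Change 3: A[4] -12 -> 16, delta = 28, sum = 57
Change 4: A[2] 29 -> -2, delta = -31, sum = 26

Answer: 26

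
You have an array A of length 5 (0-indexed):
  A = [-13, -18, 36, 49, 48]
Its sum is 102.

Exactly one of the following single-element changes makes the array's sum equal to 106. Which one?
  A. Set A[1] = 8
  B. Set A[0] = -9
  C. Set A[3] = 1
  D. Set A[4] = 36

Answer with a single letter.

Answer: B

Derivation:
Option A: A[1] -18->8, delta=26, new_sum=102+(26)=128
Option B: A[0] -13->-9, delta=4, new_sum=102+(4)=106 <-- matches target
Option C: A[3] 49->1, delta=-48, new_sum=102+(-48)=54
Option D: A[4] 48->36, delta=-12, new_sum=102+(-12)=90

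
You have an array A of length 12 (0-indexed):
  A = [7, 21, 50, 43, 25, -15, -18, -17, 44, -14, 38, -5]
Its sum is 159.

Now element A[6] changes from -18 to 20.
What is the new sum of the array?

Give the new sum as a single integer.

Old value at index 6: -18
New value at index 6: 20
Delta = 20 - -18 = 38
New sum = old_sum + delta = 159 + (38) = 197

Answer: 197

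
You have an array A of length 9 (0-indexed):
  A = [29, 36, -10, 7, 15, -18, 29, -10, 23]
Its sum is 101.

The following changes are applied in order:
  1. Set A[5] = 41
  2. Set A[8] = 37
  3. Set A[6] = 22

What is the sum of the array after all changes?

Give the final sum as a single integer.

Initial sum: 101
Change 1: A[5] -18 -> 41, delta = 59, sum = 160
Change 2: A[8] 23 -> 37, delta = 14, sum = 174
Change 3: A[6] 29 -> 22, delta = -7, sum = 167

Answer: 167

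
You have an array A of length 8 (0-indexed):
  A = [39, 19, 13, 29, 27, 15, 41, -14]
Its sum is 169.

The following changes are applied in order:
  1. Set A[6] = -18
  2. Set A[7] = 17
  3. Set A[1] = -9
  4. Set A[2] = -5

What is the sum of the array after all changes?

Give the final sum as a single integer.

Answer: 95

Derivation:
Initial sum: 169
Change 1: A[6] 41 -> -18, delta = -59, sum = 110
Change 2: A[7] -14 -> 17, delta = 31, sum = 141
Change 3: A[1] 19 -> -9, delta = -28, sum = 113
Change 4: A[2] 13 -> -5, delta = -18, sum = 95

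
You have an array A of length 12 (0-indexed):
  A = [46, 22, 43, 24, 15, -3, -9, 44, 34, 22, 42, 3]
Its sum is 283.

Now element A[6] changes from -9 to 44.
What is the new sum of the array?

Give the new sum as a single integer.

Old value at index 6: -9
New value at index 6: 44
Delta = 44 - -9 = 53
New sum = old_sum + delta = 283 + (53) = 336

Answer: 336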